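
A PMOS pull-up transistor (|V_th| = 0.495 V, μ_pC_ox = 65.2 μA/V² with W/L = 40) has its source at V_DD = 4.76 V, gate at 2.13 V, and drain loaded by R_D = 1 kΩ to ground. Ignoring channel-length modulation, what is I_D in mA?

I_D = 3.88 mA

V_SG = V_DD − V_G = 4.76 − 2.13 = 2.63 V, so V_ov = 2.63 − 0.495 = 2.13 V.
k_p = μ_pC_ox · (W/L) = 2.608 mA/V².
Assume saturation: I_D = ½ k_p V_ov² = 0.5 × 2.608 × 2.13² = 5.94 mA, giving V_SD = V_DD − I_D R_D = 4.76 − 5.94 × 1 = -1.18 V.
But -1.18 V < V_ov = 2.13 V, so the device is actually in triode.
In triode I_D = k_p[V_ov V_SD − ½ V_SD²] and I_D = (V_DD − V_SD)/R_D. Equating: 1.3 V_SD² − 6.568 V_SD + 4.76 = 0, giving V_SD = 0.878 V (the root below V_ov).
I_D = (4.76 − 0.878) / 1 = 3.88 mA.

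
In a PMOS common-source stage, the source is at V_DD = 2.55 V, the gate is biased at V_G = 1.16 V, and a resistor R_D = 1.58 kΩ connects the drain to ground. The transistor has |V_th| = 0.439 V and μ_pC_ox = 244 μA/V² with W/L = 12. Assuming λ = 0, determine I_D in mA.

V_SG = V_DD − V_G = 2.55 − 1.16 = 1.39 V, so V_ov = 1.39 − 0.439 = 0.951 V.
k_p = μ_pC_ox · (W/L) = 2.928 mA/V².
Assume saturation: I_D = ½ k_p V_ov² = 0.5 × 2.928 × 0.951² = 1.32 mA, giving V_SD = V_DD − I_D R_D = 2.55 − 1.32 × 1.58 = 0.458 V.
But 0.458 V < V_ov = 0.951 V, so the device is actually in triode.
In triode I_D = k_p[V_ov V_SD − ½ V_SD²] and I_D = (V_DD − V_SD)/R_D. Equating: 2.31 V_SD² − 5.4 V_SD + 2.55 = 0, giving V_SD = 0.657 V (the root below V_ov).
I_D = (2.55 − 0.657) / 1.58 = 1.2 mA.

I_D = 1.20 mA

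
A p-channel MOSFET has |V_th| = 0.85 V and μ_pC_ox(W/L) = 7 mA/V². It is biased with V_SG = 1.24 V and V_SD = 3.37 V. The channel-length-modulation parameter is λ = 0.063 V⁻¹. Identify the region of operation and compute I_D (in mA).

Saturation; I_D = 0.645 mA

V_ov = V_SG − |V_th| = 1.24 − 0.85 = 0.39 V.
Since V_SD = 3.37 V ≥ V_ov = 0.39 V, the device is in saturation.
I_D = ½ k_p V_ov² (1 + λ V_SD) = 0.5 × 7 × 0.39² × (1 + 0.063 × 3.37) = 0.645 mA.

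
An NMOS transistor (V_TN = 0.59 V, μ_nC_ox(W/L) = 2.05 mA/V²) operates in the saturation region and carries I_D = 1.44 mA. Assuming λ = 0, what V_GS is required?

In saturation I_D = ½ k_n (V_GS − V_TN)², so V_GS − V_TN = √(2 I_D / k_n) = √(2 × 1.44 / 2.05) = 1.19 V.
V_GS = 0.59 + 1.19 = 1.78 V.

V_GS = 1.78 V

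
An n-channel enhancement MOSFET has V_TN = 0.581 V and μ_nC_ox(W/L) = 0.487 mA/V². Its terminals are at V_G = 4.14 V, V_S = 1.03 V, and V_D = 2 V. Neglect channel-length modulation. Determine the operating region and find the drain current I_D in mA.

V_GS = V_G − V_S = 4.14 − 1.03 = 3.11 V; V_DS = V_D − V_S = 2 − 1.03 = 0.97 V.
V_ov = V_GS − V_TN = 3.11 − 0.581 = 2.53 V.
Since V_DS = 0.97 V < V_ov = 2.53 V, the device is in the triode region.
I_D = k_n [V_ov · V_DS − ½ V_DS²] = 0.487 × [2.53 × 0.97 − 0.5 × 0.97²] = 0.966 mA.

Triode; I_D = 0.966 mA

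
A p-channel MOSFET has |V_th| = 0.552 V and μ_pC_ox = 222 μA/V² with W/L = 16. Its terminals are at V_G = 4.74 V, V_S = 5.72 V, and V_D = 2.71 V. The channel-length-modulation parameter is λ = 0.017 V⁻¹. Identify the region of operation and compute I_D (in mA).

Saturation; I_D = 0.342 mA

V_SG = V_S − V_G = 5.72 − 4.74 = 0.98 V; V_SD = V_S − V_D = 5.72 − 2.71 = 3.01 V.
k_p = μ_pC_ox · (W/L) = 3.552 mA/V².
V_ov = V_SG − |V_th| = 0.98 − 0.552 = 0.428 V.
Since V_SD = 3.01 V ≥ V_ov = 0.428 V, the device is in saturation.
I_D = ½ k_p V_ov² (1 + λ V_SD) = 0.5 × 3.552 × 0.428² × (1 + 0.017 × 3.01) = 0.342 mA.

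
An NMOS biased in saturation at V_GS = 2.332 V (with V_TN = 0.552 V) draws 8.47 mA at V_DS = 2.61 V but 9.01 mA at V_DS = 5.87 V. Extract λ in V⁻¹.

λ = 0.0206 V⁻¹

With V_GS fixed, I_D ∝ (1 + λ V_DS) in saturation, so I_D2/I_D1 = (1 + λ V_DS2)/(1 + λ V_DS1).
9.01/8.47 = 1.064 = (1 + 5.87 λ)/(1 + 2.61 λ).
Solving: λ (I_D1 V_DS2 − I_D2 V_DS1) = I_D2 − I_D1, so λ = (9.01 − 8.47) / (8.47 × 5.87 − 9.01 × 2.61) = 0.54 / 26.2 = 0.0206 V⁻¹.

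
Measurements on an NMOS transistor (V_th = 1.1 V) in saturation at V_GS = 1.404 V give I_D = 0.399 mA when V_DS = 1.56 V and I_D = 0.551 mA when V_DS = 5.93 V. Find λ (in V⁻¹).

With V_GS fixed, I_D ∝ (1 + λ V_DS) in saturation, so I_D2/I_D1 = (1 + λ V_DS2)/(1 + λ V_DS1).
0.551/0.399 = 1.381 = (1 + 5.93 λ)/(1 + 1.56 λ).
Solving: λ (I_D1 V_DS2 − I_D2 V_DS1) = I_D2 − I_D1, so λ = (0.551 − 0.399) / (0.399 × 5.93 − 0.551 × 1.56) = 0.152 / 1.51 = 0.101 V⁻¹.

λ = 0.101 V⁻¹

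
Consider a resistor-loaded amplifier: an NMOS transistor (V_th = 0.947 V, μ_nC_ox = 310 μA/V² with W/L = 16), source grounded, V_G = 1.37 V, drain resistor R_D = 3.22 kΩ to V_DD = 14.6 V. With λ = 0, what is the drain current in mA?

V_GS = V_G = 1.37 V, so V_ov = 1.37 − 0.947 = 0.423 V.
k_n = μ_nC_ox · (W/L) = 4.96 mA/V².
Assume saturation: I_D = ½ k_n V_ov² = 0.5 × 4.96 × 0.423² = 0.444 mA, giving V_DS = V_DD − I_D R_D = 14.6 − 0.444 × 3.22 = 13.2 V.
V_DS = 13.2 V ≥ V_ov = 0.423 V, confirming saturation.

I_D = 0.444 mA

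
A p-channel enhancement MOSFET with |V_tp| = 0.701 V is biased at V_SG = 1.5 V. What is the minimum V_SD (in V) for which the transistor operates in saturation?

The boundary between triode and saturation is V_SD = V_SG − |V_tp| = V_ov.
V_ov = 1.5 − 0.701 = 0.799 V.

V_SD,sat = 0.799 V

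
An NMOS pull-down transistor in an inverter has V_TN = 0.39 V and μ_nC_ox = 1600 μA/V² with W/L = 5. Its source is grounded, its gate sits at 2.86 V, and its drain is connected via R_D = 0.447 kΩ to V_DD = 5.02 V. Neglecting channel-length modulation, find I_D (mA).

I_D = 9.96 mA

V_GS = V_G = 2.86 V, so V_ov = 2.86 − 0.39 = 2.47 V.
k_n = μ_nC_ox · (W/L) = 8 mA/V².
Assume saturation: I_D = ½ k_n V_ov² = 0.5 × 8 × 2.47² = 24.4 mA, giving V_DS = V_DD − I_D R_D = 5.02 − 24.4 × 0.447 = -5.89 V.
But -5.89 V < V_ov = 2.47 V, so the device is actually in triode.
In triode I_D = k_n[V_ov V_DS − ½ V_DS²] and I_D = (V_DD − V_DS)/R_D. Equating: 1.79 V_DS² − 9.833 V_DS + 5.02 = 0, giving V_DS = 0.57 V (the root below V_ov).
I_D = (5.02 − 0.57) / 0.447 = 9.96 mA.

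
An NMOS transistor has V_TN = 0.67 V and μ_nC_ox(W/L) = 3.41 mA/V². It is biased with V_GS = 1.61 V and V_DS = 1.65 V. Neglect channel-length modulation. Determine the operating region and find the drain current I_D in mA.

V_ov = V_GS − V_TN = 1.61 − 0.67 = 0.94 V.
Since V_DS = 1.65 V ≥ V_ov = 0.94 V, the device is in saturation.
I_D = ½ k_n V_ov² = 0.5 × 3.41 × 0.94² = 1.51 mA.

Saturation; I_D = 1.51 mA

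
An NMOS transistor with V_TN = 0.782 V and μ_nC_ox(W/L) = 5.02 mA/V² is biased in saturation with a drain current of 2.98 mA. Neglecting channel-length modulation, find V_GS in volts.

In saturation I_D = ½ k_n (V_GS − V_TN)², so V_GS − V_TN = √(2 I_D / k_n) = √(2 × 2.98 / 5.02) = 1.09 V.
V_GS = 0.782 + 1.09 = 1.87 V.

V_GS = 1.87 V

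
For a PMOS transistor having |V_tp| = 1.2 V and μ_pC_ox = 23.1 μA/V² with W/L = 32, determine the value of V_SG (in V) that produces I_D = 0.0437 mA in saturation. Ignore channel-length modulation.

k_p = μ_pC_ox · (W/L) = 0.7392 mA/V².
In saturation I_D = ½ k_p (V_SG − |V_tp|)², so V_SG − |V_tp| = √(2 I_D / k_p) = √(2 × 0.0437 / 0.7392) = 0.344 V.
V_SG = 1.2 + 0.344 = 1.54 V.

V_SG = 1.54 V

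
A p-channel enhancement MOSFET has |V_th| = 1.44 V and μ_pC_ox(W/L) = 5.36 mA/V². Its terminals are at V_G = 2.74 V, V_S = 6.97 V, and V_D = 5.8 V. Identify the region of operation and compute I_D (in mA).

V_SG = V_S − V_G = 6.97 − 2.74 = 4.23 V; V_SD = V_S − V_D = 6.97 − 5.8 = 1.17 V.
V_ov = V_SG − |V_th| = 4.23 − 1.44 = 2.79 V.
Since V_SD = 1.17 V < V_ov = 2.79 V, the device is in the triode region.
I_D = k_p [V_ov · V_SD − ½ V_SD²] = 5.36 × [2.79 × 1.17 − 0.5 × 1.17²] = 13.8 mA.

Triode; I_D = 13.8 mA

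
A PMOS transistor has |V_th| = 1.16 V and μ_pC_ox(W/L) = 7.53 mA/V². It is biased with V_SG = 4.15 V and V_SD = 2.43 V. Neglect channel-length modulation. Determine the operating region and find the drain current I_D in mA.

V_ov = V_SG − |V_th| = 4.15 − 1.16 = 2.99 V.
Since V_SD = 2.43 V < V_ov = 2.99 V, the device is in the triode region.
I_D = k_p [V_ov · V_SD − ½ V_SD²] = 7.53 × [2.99 × 2.43 − 0.5 × 2.43²] = 32.5 mA.

Triode; I_D = 32.5 mA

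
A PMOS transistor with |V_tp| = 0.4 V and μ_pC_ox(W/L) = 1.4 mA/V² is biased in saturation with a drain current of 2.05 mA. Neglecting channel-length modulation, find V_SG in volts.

V_SG = 2.11 V

In saturation I_D = ½ k_p (V_SG − |V_tp|)², so V_SG − |V_tp| = √(2 I_D / k_p) = √(2 × 2.05 / 1.4) = 1.71 V.
V_SG = 0.4 + 1.71 = 2.11 V.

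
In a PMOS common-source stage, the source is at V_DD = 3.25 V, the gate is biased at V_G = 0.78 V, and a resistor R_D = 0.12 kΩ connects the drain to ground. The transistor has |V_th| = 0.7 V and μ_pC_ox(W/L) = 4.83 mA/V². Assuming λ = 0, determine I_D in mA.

I_D = 7.57 mA

V_SG = V_DD − V_G = 3.25 − 0.78 = 2.47 V, so V_ov = 2.47 − 0.7 = 1.77 V.
Assume saturation: I_D = ½ k_p V_ov² = 0.5 × 4.83 × 1.77² = 7.57 mA, giving V_SD = V_DD − I_D R_D = 3.25 − 7.57 × 0.12 = 2.34 V.
V_SD = 2.34 V ≥ V_ov = 1.77 V, confirming saturation.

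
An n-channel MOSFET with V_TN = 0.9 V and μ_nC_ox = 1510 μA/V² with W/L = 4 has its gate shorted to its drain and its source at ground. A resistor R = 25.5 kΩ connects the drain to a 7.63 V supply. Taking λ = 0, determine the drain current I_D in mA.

With gate tied to drain, V_GS = V_DS ≥ V_GS − V_TN, so the device is in saturation.
k_n = μ_nC_ox · (W/L) = 6.04 mA/V².
KCL at the drain: ½ k_n (V_GS − V_TN)² = (V_DD − V_GS)/R.
Let x = V_GS − 0.9. Then 77 x² + x − 6.73 = 0, giving x = 0.289 V (positive root), so V_GS = 1.19 V.
I_D = (V_DD − V_GS)/R = (7.63 − 1.19) / 25.5 = 0.253 mA.

I_D = 0.253 mA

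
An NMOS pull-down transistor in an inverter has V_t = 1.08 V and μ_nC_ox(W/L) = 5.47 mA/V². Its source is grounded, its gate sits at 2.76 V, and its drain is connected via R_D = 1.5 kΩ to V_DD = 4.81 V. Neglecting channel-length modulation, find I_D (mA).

V_GS = V_G = 2.76 V, so V_ov = 2.76 − 1.08 = 1.68 V.
Assume saturation: I_D = ½ k_n V_ov² = 0.5 × 5.47 × 1.68² = 7.72 mA, giving V_DS = V_DD − I_D R_D = 4.81 − 7.72 × 1.5 = -6.77 V.
But -6.77 V < V_ov = 1.68 V, so the device is actually in triode.
In triode I_D = k_n[V_ov V_DS − ½ V_DS²] and I_D = (V_DD − V_DS)/R_D. Equating: 4.1 V_DS² − 14.78 V_DS + 4.81 = 0, giving V_DS = 0.362 V (the root below V_ov).
I_D = (4.81 − 0.362) / 1.5 = 2.97 mA.

I_D = 2.97 mA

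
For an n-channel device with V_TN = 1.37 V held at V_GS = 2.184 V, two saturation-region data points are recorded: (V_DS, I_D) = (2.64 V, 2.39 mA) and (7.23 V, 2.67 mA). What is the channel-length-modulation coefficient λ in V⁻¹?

λ = 0.0274 V⁻¹

With V_GS fixed, I_D ∝ (1 + λ V_DS) in saturation, so I_D2/I_D1 = (1 + λ V_DS2)/(1 + λ V_DS1).
2.67/2.39 = 1.117 = (1 + 7.23 λ)/(1 + 2.64 λ).
Solving: λ (I_D1 V_DS2 − I_D2 V_DS1) = I_D2 − I_D1, so λ = (2.67 − 2.39) / (2.39 × 7.23 − 2.67 × 2.64) = 0.28 / 10.2 = 0.0274 V⁻¹.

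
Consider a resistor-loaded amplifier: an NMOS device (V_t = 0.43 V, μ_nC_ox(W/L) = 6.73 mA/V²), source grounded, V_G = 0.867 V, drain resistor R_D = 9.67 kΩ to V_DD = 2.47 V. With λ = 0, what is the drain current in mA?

I_D = 0.246 mA

V_GS = V_G = 0.867 V, so V_ov = 0.867 − 0.43 = 0.437 V.
Assume saturation: I_D = ½ k_n V_ov² = 0.5 × 6.73 × 0.437² = 0.643 mA, giving V_DS = V_DD − I_D R_D = 2.47 − 0.643 × 9.67 = -3.74 V.
But -3.74 V < V_ov = 0.437 V, so the device is actually in triode.
In triode I_D = k_n[V_ov V_DS − ½ V_DS²] and I_D = (V_DD − V_DS)/R_D. Equating: 32.5 V_DS² − 29.44 V_DS + 2.47 = 0, giving V_DS = 0.0936 V (the root below V_ov).
I_D = (2.47 − 0.0936) / 9.67 = 0.246 mA.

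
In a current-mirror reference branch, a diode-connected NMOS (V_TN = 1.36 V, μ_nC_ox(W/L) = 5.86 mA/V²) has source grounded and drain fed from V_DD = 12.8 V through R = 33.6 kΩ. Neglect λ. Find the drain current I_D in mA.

I_D = 0.330 mA

With gate tied to drain, V_GS = V_DS ≥ V_GS − V_TN, so the device is in saturation.
KCL at the drain: ½ k_n (V_GS − V_TN)² = (V_DD − V_GS)/R.
Let x = V_GS − 1.36. Then 98.4 x² + x − 11.44 = 0, giving x = 0.336 V (positive root), so V_GS = 1.7 V.
I_D = (V_DD − V_GS)/R = (12.8 − 1.7) / 33.6 = 0.33 mA.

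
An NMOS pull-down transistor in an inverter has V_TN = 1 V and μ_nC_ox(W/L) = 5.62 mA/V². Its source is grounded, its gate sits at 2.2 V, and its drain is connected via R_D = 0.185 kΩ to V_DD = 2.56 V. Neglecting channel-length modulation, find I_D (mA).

I_D = 4.05 mA

V_GS = V_G = 2.2 V, so V_ov = 2.2 − 1 = 1.2 V.
Assume saturation: I_D = ½ k_n V_ov² = 0.5 × 5.62 × 1.2² = 4.05 mA, giving V_DS = V_DD − I_D R_D = 2.56 − 4.05 × 0.185 = 1.81 V.
V_DS = 1.81 V ≥ V_ov = 1.2 V, confirming saturation.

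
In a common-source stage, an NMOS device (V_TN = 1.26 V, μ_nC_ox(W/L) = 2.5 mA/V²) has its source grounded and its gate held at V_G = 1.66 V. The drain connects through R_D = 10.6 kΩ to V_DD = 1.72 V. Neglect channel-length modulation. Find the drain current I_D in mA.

V_GS = V_G = 1.66 V, so V_ov = 1.66 − 1.26 = 0.4 V.
Assume saturation: I_D = ½ k_n V_ov² = 0.5 × 2.5 × 0.4² = 0.2 mA, giving V_DS = V_DD − I_D R_D = 1.72 − 0.2 × 10.6 = -0.4 V.
But -0.4 V < V_ov = 0.4 V, so the device is actually in triode.
In triode I_D = k_n[V_ov V_DS − ½ V_DS²] and I_D = (V_DD − V_DS)/R_D. Equating: 13.2 V_DS² − 11.6 V_DS + 1.72 = 0, giving V_DS = 0.189 V (the root below V_ov).
I_D = (1.72 − 0.189) / 10.6 = 0.144 mA.

I_D = 0.144 mA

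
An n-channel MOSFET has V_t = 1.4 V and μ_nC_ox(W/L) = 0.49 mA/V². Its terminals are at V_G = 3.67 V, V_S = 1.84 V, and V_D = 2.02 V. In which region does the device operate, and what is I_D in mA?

Triode; I_D = 0.0300 mA

V_GS = V_G − V_S = 3.67 − 1.84 = 1.83 V; V_DS = V_D − V_S = 2.02 − 1.84 = 0.18 V.
V_ov = V_GS − V_t = 1.83 − 1.4 = 0.43 V.
Since V_DS = 0.18 V < V_ov = 0.43 V, the device is in the triode region.
I_D = k_n [V_ov · V_DS − ½ V_DS²] = 0.49 × [0.43 × 0.18 − 0.5 × 0.18²] = 0.03 mA.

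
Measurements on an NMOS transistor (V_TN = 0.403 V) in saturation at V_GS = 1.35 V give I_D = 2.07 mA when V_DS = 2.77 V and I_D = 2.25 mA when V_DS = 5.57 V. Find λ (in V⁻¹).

λ = 0.0340 V⁻¹

With V_GS fixed, I_D ∝ (1 + λ V_DS) in saturation, so I_D2/I_D1 = (1 + λ V_DS2)/(1 + λ V_DS1).
2.25/2.07 = 1.087 = (1 + 5.57 λ)/(1 + 2.77 λ).
Solving: λ (I_D1 V_DS2 − I_D2 V_DS1) = I_D2 − I_D1, so λ = (2.25 − 2.07) / (2.07 × 5.57 − 2.25 × 2.77) = 0.18 / 5.3 = 0.034 V⁻¹.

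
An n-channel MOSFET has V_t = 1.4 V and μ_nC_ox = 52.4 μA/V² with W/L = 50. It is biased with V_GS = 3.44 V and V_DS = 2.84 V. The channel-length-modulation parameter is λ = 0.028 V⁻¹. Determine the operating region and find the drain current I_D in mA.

k_n = μ_nC_ox · (W/L) = 2.62 mA/V².
V_ov = V_GS − V_t = 3.44 − 1.4 = 2.04 V.
Since V_DS = 2.84 V ≥ V_ov = 2.04 V, the device is in saturation.
I_D = ½ k_n V_ov² (1 + λ V_DS) = 0.5 × 2.62 × 2.04² × (1 + 0.028 × 2.84) = 5.89 mA.

Saturation; I_D = 5.89 mA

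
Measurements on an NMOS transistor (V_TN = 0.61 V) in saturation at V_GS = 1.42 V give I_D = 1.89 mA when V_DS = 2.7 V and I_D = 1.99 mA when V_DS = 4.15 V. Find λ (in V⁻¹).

With V_GS fixed, I_D ∝ (1 + λ V_DS) in saturation, so I_D2/I_D1 = (1 + λ V_DS2)/(1 + λ V_DS1).
1.99/1.89 = 1.053 = (1 + 4.15 λ)/(1 + 2.7 λ).
Solving: λ (I_D1 V_DS2 − I_D2 V_DS1) = I_D2 − I_D1, so λ = (1.99 − 1.89) / (1.89 × 4.15 − 1.99 × 2.7) = 0.1 / 2.47 = 0.0405 V⁻¹.

λ = 0.0405 V⁻¹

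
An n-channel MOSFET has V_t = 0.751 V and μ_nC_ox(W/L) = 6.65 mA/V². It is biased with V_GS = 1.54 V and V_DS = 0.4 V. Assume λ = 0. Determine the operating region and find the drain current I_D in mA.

V_ov = V_GS − V_t = 1.54 − 0.751 = 0.789 V.
Since V_DS = 0.4 V < V_ov = 0.789 V, the device is in the triode region.
I_D = k_n [V_ov · V_DS − ½ V_DS²] = 6.65 × [0.789 × 0.4 − 0.5 × 0.4²] = 1.57 mA.

Triode; I_D = 1.57 mA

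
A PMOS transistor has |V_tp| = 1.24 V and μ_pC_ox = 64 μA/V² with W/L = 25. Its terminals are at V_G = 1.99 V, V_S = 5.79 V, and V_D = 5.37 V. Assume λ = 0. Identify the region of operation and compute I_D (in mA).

V_SG = V_S − V_G = 5.79 − 1.99 = 3.8 V; V_SD = V_S − V_D = 5.79 − 5.37 = 0.42 V.
k_p = μ_pC_ox · (W/L) = 1.6 mA/V².
V_ov = V_SG − |V_tp| = 3.8 − 1.24 = 2.56 V.
Since V_SD = 0.42 V < V_ov = 2.56 V, the device is in the triode region.
I_D = k_p [V_ov · V_SD − ½ V_SD²] = 1.6 × [2.56 × 0.42 − 0.5 × 0.42²] = 1.58 mA.

Triode; I_D = 1.58 mA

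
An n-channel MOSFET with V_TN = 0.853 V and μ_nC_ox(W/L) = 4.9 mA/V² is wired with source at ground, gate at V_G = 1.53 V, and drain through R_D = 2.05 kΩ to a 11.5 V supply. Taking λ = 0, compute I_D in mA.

I_D = 1.12 mA

V_GS = V_G = 1.53 V, so V_ov = 1.53 − 0.853 = 0.677 V.
Assume saturation: I_D = ½ k_n V_ov² = 0.5 × 4.9 × 0.677² = 1.12 mA, giving V_DS = V_DD − I_D R_D = 11.5 − 1.12 × 2.05 = 9.2 V.
V_DS = 9.2 V ≥ V_ov = 0.677 V, confirming saturation.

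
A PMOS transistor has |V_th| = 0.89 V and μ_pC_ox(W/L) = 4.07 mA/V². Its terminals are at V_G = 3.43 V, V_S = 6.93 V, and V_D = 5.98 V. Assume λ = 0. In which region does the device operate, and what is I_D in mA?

V_SG = V_S − V_G = 6.93 − 3.43 = 3.5 V; V_SD = V_S − V_D = 6.93 − 5.98 = 0.95 V.
V_ov = V_SG − |V_th| = 3.5 − 0.89 = 2.61 V.
Since V_SD = 0.95 V < V_ov = 2.61 V, the device is in the triode region.
I_D = k_p [V_ov · V_SD − ½ V_SD²] = 4.07 × [2.61 × 0.95 − 0.5 × 0.95²] = 8.25 mA.

Triode; I_D = 8.25 mA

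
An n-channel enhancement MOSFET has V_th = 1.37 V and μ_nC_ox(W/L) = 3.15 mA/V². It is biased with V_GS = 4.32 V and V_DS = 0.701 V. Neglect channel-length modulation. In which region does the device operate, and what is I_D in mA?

V_ov = V_GS − V_th = 4.32 − 1.37 = 2.95 V.
Since V_DS = 0.701 V < V_ov = 2.95 V, the device is in the triode region.
I_D = k_n [V_ov · V_DS − ½ V_DS²] = 3.15 × [2.95 × 0.701 − 0.5 × 0.701²] = 5.74 mA.

Triode; I_D = 5.74 mA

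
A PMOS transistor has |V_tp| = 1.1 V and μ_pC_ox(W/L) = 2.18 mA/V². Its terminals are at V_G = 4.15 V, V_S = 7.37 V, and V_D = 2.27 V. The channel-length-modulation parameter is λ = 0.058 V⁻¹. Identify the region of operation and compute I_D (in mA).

V_SG = V_S − V_G = 7.37 − 4.15 = 3.22 V; V_SD = V_S − V_D = 7.37 − 2.27 = 5.1 V.
V_ov = V_SG − |V_tp| = 3.22 − 1.1 = 2.12 V.
Since V_SD = 5.1 V ≥ V_ov = 2.12 V, the device is in saturation.
I_D = ½ k_p V_ov² (1 + λ V_SD) = 0.5 × 2.18 × 2.12² × (1 + 0.058 × 5.1) = 6.35 mA.

Saturation; I_D = 6.35 mA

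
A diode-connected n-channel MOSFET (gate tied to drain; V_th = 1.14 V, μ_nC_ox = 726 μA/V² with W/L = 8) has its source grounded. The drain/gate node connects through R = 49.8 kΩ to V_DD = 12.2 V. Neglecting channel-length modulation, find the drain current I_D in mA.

I_D = 0.217 mA

With gate tied to drain, V_GS = V_DS ≥ V_GS − V_th, so the device is in saturation.
k_n = μ_nC_ox · (W/L) = 5.808 mA/V².
KCL at the drain: ½ k_n (V_GS − V_th)² = (V_DD − V_GS)/R.
Let x = V_GS − 1.14. Then 145 x² + x − 11.06 = 0, giving x = 0.273 V (positive root), so V_GS = 1.41 V.
I_D = (V_DD − V_GS)/R = (12.2 − 1.41) / 49.8 = 0.217 mA.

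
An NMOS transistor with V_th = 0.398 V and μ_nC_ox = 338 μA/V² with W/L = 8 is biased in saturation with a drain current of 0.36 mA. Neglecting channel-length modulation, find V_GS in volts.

k_n = μ_nC_ox · (W/L) = 2.704 mA/V².
In saturation I_D = ½ k_n (V_GS − V_th)², so V_GS − V_th = √(2 I_D / k_n) = √(2 × 0.36 / 2.704) = 0.516 V.
V_GS = 0.398 + 0.516 = 0.914 V.

V_GS = 0.914 V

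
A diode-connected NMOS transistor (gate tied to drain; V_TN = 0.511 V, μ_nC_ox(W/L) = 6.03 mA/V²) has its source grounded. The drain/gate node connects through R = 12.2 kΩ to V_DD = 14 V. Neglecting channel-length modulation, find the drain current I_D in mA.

I_D = 1.06 mA

With gate tied to drain, V_GS = V_DS ≥ V_GS − V_TN, so the device is in saturation.
KCL at the drain: ½ k_n (V_GS − V_TN)² = (V_DD − V_GS)/R.
Let x = V_GS − 0.511. Then 36.8 x² + x − 13.49 = 0, giving x = 0.592 V (positive root), so V_GS = 1.1 V.
I_D = (V_DD − V_GS)/R = (14 − 1.1) / 12.2 = 1.06 mA.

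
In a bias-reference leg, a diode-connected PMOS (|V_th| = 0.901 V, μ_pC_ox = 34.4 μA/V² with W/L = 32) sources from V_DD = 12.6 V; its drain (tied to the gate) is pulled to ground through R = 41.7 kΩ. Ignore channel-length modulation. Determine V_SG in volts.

V_SG = 1.59 V

With gate tied to drain, V_SG = V_SD ≥ V_SG − |V_th|, so the device is in saturation.
k_p = μ_pC_ox · (W/L) = 1.101 mA/V².
KCL at the drain: ½ k_p (V_SG − |V_th|)² = (V_DD − V_SG)/R.
Let x = V_SG − 0.901. Then 23 x² + x − 11.7 = 0, giving x = 0.692 V (positive root), so V_SG = 1.59 V.
I_D = (V_DD − V_SG)/R = (12.6 − 1.59) / 41.7 = 0.264 mA.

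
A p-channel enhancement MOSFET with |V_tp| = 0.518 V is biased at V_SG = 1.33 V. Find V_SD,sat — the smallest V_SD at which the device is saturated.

V_SD,sat = 0.812 V

The boundary between triode and saturation is V_SD = V_SG − |V_tp| = V_ov.
V_ov = 1.33 − 0.518 = 0.812 V.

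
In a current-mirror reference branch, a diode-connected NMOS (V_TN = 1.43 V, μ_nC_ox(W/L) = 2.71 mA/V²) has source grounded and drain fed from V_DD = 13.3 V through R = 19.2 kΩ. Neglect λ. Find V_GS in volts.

V_GS = 2.09 V

With gate tied to drain, V_GS = V_DS ≥ V_GS − V_TN, so the device is in saturation.
KCL at the drain: ½ k_n (V_GS − V_TN)² = (V_DD − V_GS)/R.
Let x = V_GS − 1.43. Then 26 x² + x − 11.87 = 0, giving x = 0.657 V (positive root), so V_GS = 2.09 V.
I_D = (V_DD − V_GS)/R = (13.3 − 2.09) / 19.2 = 0.584 mA.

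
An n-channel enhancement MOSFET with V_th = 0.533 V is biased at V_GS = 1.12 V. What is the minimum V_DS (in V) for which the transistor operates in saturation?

The boundary between triode and saturation is V_DS = V_GS − V_th = V_ov.
V_ov = 1.12 − 0.533 = 0.587 V.

V_DS,sat = 0.587 V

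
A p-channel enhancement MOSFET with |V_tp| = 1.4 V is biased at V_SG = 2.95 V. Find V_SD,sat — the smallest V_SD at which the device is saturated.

The boundary between triode and saturation is V_SD = V_SG − |V_tp| = V_ov.
V_ov = 2.95 − 1.4 = 1.55 V.

V_SD,sat = 1.55 V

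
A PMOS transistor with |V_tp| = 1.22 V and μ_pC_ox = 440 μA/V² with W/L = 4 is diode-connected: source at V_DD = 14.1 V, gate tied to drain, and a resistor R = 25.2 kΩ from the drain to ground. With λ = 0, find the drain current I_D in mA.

I_D = 0.482 mA

With gate tied to drain, V_SG = V_SD ≥ V_SG − |V_tp|, so the device is in saturation.
k_p = μ_pC_ox · (W/L) = 1.76 mA/V².
KCL at the drain: ½ k_p (V_SG − |V_tp|)² = (V_DD − V_SG)/R.
Let x = V_SG − 1.22. Then 22.2 x² + x − 12.88 = 0, giving x = 0.74 V (positive root), so V_SG = 1.96 V.
I_D = (V_DD − V_SG)/R = (14.1 − 1.96) / 25.2 = 0.482 mA.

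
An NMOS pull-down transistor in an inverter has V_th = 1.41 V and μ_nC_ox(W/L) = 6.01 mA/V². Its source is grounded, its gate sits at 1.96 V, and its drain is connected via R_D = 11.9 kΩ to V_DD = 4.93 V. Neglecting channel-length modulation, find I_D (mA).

I_D = 0.403 mA

V_GS = V_G = 1.96 V, so V_ov = 1.96 − 1.41 = 0.55 V.
Assume saturation: I_D = ½ k_n V_ov² = 0.5 × 6.01 × 0.55² = 0.909 mA, giving V_DS = V_DD − I_D R_D = 4.93 − 0.909 × 11.9 = -5.89 V.
But -5.89 V < V_ov = 0.55 V, so the device is actually in triode.
In triode I_D = k_n[V_ov V_DS − ½ V_DS²] and I_D = (V_DD − V_DS)/R_D. Equating: 35.8 V_DS² − 40.34 V_DS + 4.93 = 0, giving V_DS = 0.139 V (the root below V_ov).
I_D = (4.93 − 0.139) / 11.9 = 0.403 mA.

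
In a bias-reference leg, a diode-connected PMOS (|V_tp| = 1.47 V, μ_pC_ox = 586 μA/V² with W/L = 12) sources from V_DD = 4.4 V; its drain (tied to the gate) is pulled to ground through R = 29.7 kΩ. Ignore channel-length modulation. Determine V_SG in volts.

V_SG = 1.63 V

With gate tied to drain, V_SG = V_SD ≥ V_SG − |V_tp|, so the device is in saturation.
k_p = μ_pC_ox · (W/L) = 7.032 mA/V².
KCL at the drain: ½ k_p (V_SG − |V_tp|)² = (V_DD − V_SG)/R.
Let x = V_SG − 1.47. Then 104 x² + x − 2.93 = 0, giving x = 0.163 V (positive root), so V_SG = 1.63 V.
I_D = (V_DD − V_SG)/R = (4.4 − 1.63) / 29.7 = 0.0932 mA.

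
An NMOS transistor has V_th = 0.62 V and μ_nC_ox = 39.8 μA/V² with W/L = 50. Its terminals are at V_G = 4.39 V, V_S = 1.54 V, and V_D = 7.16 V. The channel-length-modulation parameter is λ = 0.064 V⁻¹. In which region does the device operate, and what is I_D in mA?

Saturation; I_D = 6.73 mA

V_GS = V_G − V_S = 4.39 − 1.54 = 2.85 V; V_DS = V_D − V_S = 7.16 − 1.54 = 5.62 V.
k_n = μ_nC_ox · (W/L) = 1.99 mA/V².
V_ov = V_GS − V_th = 2.85 − 0.62 = 2.23 V.
Since V_DS = 5.62 V ≥ V_ov = 2.23 V, the device is in saturation.
I_D = ½ k_n V_ov² (1 + λ V_DS) = 0.5 × 1.99 × 2.23² × (1 + 0.064 × 5.62) = 6.73 mA.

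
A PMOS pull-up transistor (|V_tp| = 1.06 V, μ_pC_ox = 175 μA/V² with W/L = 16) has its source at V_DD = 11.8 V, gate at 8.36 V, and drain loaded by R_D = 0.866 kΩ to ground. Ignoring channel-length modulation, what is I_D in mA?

V_SG = V_DD − V_G = 11.8 − 8.36 = 3.44 V, so V_ov = 3.44 − 1.06 = 2.38 V.
k_p = μ_pC_ox · (W/L) = 2.8 mA/V².
Assume saturation: I_D = ½ k_p V_ov² = 0.5 × 2.8 × 2.38² = 7.93 mA, giving V_SD = V_DD − I_D R_D = 11.8 − 7.93 × 0.866 = 4.93 V.
V_SD = 4.93 V ≥ V_ov = 2.38 V, confirming saturation.

I_D = 7.93 mA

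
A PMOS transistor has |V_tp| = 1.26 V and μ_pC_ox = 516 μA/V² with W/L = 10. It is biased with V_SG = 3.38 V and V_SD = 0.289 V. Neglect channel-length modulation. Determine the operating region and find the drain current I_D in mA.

Triode; I_D = 2.95 mA

k_p = μ_pC_ox · (W/L) = 5.16 mA/V².
V_ov = V_SG − |V_tp| = 3.38 − 1.26 = 2.12 V.
Since V_SD = 0.289 V < V_ov = 2.12 V, the device is in the triode region.
I_D = k_p [V_ov · V_SD − ½ V_SD²] = 5.16 × [2.12 × 0.289 − 0.5 × 0.289²] = 2.95 mA.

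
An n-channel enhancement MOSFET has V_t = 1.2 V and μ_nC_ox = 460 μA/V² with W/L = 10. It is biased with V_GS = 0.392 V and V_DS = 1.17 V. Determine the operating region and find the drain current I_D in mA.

Cutoff; I_D = 0 mA

V_GS = 0.392 V < V_t = 1.2 V, so the transistor is in cutoff.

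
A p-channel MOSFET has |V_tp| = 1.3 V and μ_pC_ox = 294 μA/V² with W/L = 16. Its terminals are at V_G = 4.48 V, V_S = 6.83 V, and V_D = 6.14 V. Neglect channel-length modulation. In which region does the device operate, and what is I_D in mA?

V_SG = V_S − V_G = 6.83 − 4.48 = 2.35 V; V_SD = V_S − V_D = 6.83 − 6.14 = 0.69 V.
k_p = μ_pC_ox · (W/L) = 4.704 mA/V².
V_ov = V_SG − |V_tp| = 2.35 − 1.3 = 1.05 V.
Since V_SD = 0.69 V < V_ov = 1.05 V, the device is in the triode region.
I_D = k_p [V_ov · V_SD − ½ V_SD²] = 4.704 × [1.05 × 0.69 − 0.5 × 0.69²] = 2.29 mA.

Triode; I_D = 2.29 mA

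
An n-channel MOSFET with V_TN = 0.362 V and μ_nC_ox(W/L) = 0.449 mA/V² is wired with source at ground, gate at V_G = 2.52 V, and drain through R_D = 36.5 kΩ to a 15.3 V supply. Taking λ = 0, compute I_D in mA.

I_D = 0.406 mA

V_GS = V_G = 2.52 V, so V_ov = 2.52 − 0.362 = 2.16 V.
Assume saturation: I_D = ½ k_n V_ov² = 0.5 × 0.449 × 2.16² = 1.05 mA, giving V_DS = V_DD − I_D R_D = 15.3 − 1.05 × 36.5 = -22.9 V.
But -22.9 V < V_ov = 2.16 V, so the device is actually in triode.
In triode I_D = k_n[V_ov V_DS − ½ V_DS²] and I_D = (V_DD − V_DS)/R_D. Equating: 8.19 V_DS² − 36.37 V_DS + 15.3 = 0, giving V_DS = 0.471 V (the root below V_ov).
I_D = (15.3 − 0.471) / 36.5 = 0.406 mA.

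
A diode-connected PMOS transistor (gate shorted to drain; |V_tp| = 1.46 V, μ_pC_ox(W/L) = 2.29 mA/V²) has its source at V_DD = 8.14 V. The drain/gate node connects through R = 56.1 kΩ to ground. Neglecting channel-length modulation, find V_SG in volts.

V_SG = 1.77 V

With gate tied to drain, V_SG = V_SD ≥ V_SG − |V_tp|, so the device is in saturation.
KCL at the drain: ½ k_p (V_SG − |V_tp|)² = (V_DD − V_SG)/R.
Let x = V_SG − 1.46. Then 64.2 x² + x − 6.68 = 0, giving x = 0.315 V (positive root), so V_SG = 1.77 V.
I_D = (V_DD − V_SG)/R = (8.14 − 1.77) / 56.1 = 0.113 mA.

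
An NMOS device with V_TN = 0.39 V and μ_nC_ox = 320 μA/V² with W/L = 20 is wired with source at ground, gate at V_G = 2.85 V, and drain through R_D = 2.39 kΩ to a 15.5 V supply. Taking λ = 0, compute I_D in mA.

I_D = 6.30 mA

V_GS = V_G = 2.85 V, so V_ov = 2.85 − 0.39 = 2.46 V.
k_n = μ_nC_ox · (W/L) = 6.4 mA/V².
Assume saturation: I_D = ½ k_n V_ov² = 0.5 × 6.4 × 2.46² = 19.4 mA, giving V_DS = V_DD − I_D R_D = 15.5 − 19.4 × 2.39 = -30.8 V.
But -30.8 V < V_ov = 2.46 V, so the device is actually in triode.
In triode I_D = k_n[V_ov V_DS − ½ V_DS²] and I_D = (V_DD − V_DS)/R_D. Equating: 7.65 V_DS² − 38.63 V_DS + 15.5 = 0, giving V_DS = 0.44 V (the root below V_ov).
I_D = (15.5 − 0.44) / 2.39 = 6.3 mA.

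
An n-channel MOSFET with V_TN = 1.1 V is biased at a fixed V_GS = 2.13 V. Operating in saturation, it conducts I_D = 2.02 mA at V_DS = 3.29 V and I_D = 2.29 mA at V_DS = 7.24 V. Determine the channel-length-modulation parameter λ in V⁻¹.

With V_GS fixed, I_D ∝ (1 + λ V_DS) in saturation, so I_D2/I_D1 = (1 + λ V_DS2)/(1 + λ V_DS1).
2.29/2.02 = 1.134 = (1 + 7.24 λ)/(1 + 3.29 λ).
Solving: λ (I_D1 V_DS2 − I_D2 V_DS1) = I_D2 − I_D1, so λ = (2.29 − 2.02) / (2.02 × 7.24 − 2.29 × 3.29) = 0.27 / 7.09 = 0.0381 V⁻¹.

λ = 0.0381 V⁻¹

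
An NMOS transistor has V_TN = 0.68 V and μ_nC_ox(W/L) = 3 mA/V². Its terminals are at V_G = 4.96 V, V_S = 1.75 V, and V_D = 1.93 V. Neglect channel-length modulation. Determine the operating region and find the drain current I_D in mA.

Triode; I_D = 1.32 mA

V_GS = V_G − V_S = 4.96 − 1.75 = 3.21 V; V_DS = V_D − V_S = 1.93 − 1.75 = 0.18 V.
V_ov = V_GS − V_TN = 3.21 − 0.68 = 2.53 V.
Since V_DS = 0.18 V < V_ov = 2.53 V, the device is in the triode region.
I_D = k_n [V_ov · V_DS − ½ V_DS²] = 3 × [2.53 × 0.18 − 0.5 × 0.18²] = 1.32 mA.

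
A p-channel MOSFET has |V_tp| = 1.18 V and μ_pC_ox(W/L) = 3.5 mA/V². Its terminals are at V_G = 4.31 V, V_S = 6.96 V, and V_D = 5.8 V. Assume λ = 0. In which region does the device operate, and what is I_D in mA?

V_SG = V_S − V_G = 6.96 − 4.31 = 2.65 V; V_SD = V_S − V_D = 6.96 − 5.8 = 1.16 V.
V_ov = V_SG − |V_tp| = 2.65 − 1.18 = 1.47 V.
Since V_SD = 1.16 V < V_ov = 1.47 V, the device is in the triode region.
I_D = k_p [V_ov · V_SD − ½ V_SD²] = 3.5 × [1.47 × 1.16 − 0.5 × 1.16²] = 3.61 mA.

Triode; I_D = 3.61 mA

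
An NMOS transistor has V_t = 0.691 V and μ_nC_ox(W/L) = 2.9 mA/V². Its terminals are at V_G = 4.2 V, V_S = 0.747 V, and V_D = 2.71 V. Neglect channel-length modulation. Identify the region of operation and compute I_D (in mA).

V_GS = V_G − V_S = 4.2 − 0.747 = 3.45 V; V_DS = V_D − V_S = 2.71 − 0.747 = 1.96 V.
V_ov = V_GS − V_t = 3.45 − 0.691 = 2.76 V.
Since V_DS = 1.96 V < V_ov = 2.76 V, the device is in the triode region.
I_D = k_n [V_ov · V_DS − ½ V_DS²] = 2.9 × [2.76 × 1.96 − 0.5 × 1.96²] = 10.1 mA.

Triode; I_D = 10.1 mA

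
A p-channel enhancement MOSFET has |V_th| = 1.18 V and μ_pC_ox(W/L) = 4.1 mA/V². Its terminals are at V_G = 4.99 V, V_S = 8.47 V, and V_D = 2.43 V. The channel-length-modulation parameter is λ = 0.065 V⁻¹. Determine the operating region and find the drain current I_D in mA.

Saturation; I_D = 15.1 mA

V_SG = V_S − V_G = 8.47 − 4.99 = 3.48 V; V_SD = V_S − V_D = 8.47 − 2.43 = 6.04 V.
V_ov = V_SG − |V_th| = 3.48 − 1.18 = 2.3 V.
Since V_SD = 6.04 V ≥ V_ov = 2.3 V, the device is in saturation.
I_D = ½ k_p V_ov² (1 + λ V_SD) = 0.5 × 4.1 × 2.3² × (1 + 0.065 × 6.04) = 15.1 mA.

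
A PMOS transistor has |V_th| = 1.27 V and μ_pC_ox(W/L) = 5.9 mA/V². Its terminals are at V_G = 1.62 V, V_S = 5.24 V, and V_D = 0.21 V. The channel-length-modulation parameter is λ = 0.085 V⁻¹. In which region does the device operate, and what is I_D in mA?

Saturation; I_D = 23.3 mA

V_SG = V_S − V_G = 5.24 − 1.62 = 3.62 V; V_SD = V_S − V_D = 5.24 − 0.21 = 5.03 V.
V_ov = V_SG − |V_th| = 3.62 − 1.27 = 2.35 V.
Since V_SD = 5.03 V ≥ V_ov = 2.35 V, the device is in saturation.
I_D = ½ k_p V_ov² (1 + λ V_SD) = 0.5 × 5.9 × 2.35² × (1 + 0.085 × 5.03) = 23.3 mA.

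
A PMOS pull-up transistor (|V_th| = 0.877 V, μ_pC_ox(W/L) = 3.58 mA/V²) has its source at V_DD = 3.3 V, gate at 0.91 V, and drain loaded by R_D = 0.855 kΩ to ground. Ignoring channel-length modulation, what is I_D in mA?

V_SG = V_DD − V_G = 3.3 − 0.91 = 2.39 V, so V_ov = 2.39 − 0.877 = 1.51 V.
Assume saturation: I_D = ½ k_p V_ov² = 0.5 × 3.58 × 1.51² = 4.1 mA, giving V_SD = V_DD − I_D R_D = 3.3 − 4.1 × 0.855 = -0.203 V.
But -0.203 V < V_ov = 1.51 V, so the device is actually in triode.
In triode I_D = k_p[V_ov V_SD − ½ V_SD²] and I_D = (V_DD − V_SD)/R_D. Equating: 1.53 V_SD² − 5.631 V_SD + 3.3 = 0, giving V_SD = 0.731 V (the root below V_ov).
I_D = (3.3 − 0.731) / 0.855 = 3 mA.

I_D = 3.00 mA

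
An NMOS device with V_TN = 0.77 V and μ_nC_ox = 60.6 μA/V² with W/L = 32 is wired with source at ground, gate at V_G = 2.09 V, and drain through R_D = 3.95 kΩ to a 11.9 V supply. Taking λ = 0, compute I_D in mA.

V_GS = V_G = 2.09 V, so V_ov = 2.09 − 0.77 = 1.32 V.
k_n = μ_nC_ox · (W/L) = 1.939 mA/V².
Assume saturation: I_D = ½ k_n V_ov² = 0.5 × 1.939 × 1.32² = 1.69 mA, giving V_DS = V_DD − I_D R_D = 11.9 − 1.69 × 3.95 = 5.23 V.
V_DS = 5.23 V ≥ V_ov = 1.32 V, confirming saturation.

I_D = 1.69 mA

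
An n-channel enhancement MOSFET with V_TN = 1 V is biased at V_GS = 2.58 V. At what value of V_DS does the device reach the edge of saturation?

The boundary between triode and saturation is V_DS = V_GS − V_TN = V_ov.
V_ov = 2.58 − 1 = 1.58 V.

V_DS,sat = 1.58 V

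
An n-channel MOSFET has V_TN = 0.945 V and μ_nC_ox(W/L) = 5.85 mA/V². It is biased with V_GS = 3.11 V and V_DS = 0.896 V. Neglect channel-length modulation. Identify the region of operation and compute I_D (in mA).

V_ov = V_GS − V_TN = 3.11 − 0.945 = 2.17 V.
Since V_DS = 0.896 V < V_ov = 2.17 V, the device is in the triode region.
I_D = k_n [V_ov · V_DS − ½ V_DS²] = 5.85 × [2.17 × 0.896 − 0.5 × 0.896²] = 9 mA.

Triode; I_D = 9.00 mA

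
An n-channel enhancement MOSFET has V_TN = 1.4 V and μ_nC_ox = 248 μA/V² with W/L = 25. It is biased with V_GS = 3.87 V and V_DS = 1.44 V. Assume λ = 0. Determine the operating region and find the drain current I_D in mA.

k_n = μ_nC_ox · (W/L) = 6.2 mA/V².
V_ov = V_GS − V_TN = 3.87 − 1.4 = 2.47 V.
Since V_DS = 1.44 V < V_ov = 2.47 V, the device is in the triode region.
I_D = k_n [V_ov · V_DS − ½ V_DS²] = 6.2 × [2.47 × 1.44 − 0.5 × 1.44²] = 15.6 mA.

Triode; I_D = 15.6 mA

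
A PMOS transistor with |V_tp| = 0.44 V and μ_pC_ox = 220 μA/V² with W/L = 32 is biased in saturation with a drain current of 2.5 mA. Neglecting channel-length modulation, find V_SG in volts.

k_p = μ_pC_ox · (W/L) = 7.04 mA/V².
In saturation I_D = ½ k_p (V_SG − |V_tp|)², so V_SG − |V_tp| = √(2 I_D / k_p) = √(2 × 2.5 / 7.04) = 0.843 V.
V_SG = 0.44 + 0.843 = 1.28 V.

V_SG = 1.28 V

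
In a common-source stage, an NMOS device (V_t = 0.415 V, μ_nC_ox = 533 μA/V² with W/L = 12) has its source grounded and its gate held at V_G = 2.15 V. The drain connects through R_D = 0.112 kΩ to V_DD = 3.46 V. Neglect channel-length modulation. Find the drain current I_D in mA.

V_GS = V_G = 2.15 V, so V_ov = 2.15 − 0.415 = 1.73 V.
k_n = μ_nC_ox · (W/L) = 6.396 mA/V².
Assume saturation: I_D = ½ k_n V_ov² = 0.5 × 6.396 × 1.73² = 9.63 mA, giving V_DS = V_DD − I_D R_D = 3.46 − 9.63 × 0.112 = 2.38 V.
V_DS = 2.38 V ≥ V_ov = 1.73 V, confirming saturation.

I_D = 9.63 mA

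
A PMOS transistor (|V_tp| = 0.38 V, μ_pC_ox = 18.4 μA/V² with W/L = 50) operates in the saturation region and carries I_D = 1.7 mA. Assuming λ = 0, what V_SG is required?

k_p = μ_pC_ox · (W/L) = 0.92 mA/V².
In saturation I_D = ½ k_p (V_SG − |V_tp|)², so V_SG − |V_tp| = √(2 I_D / k_p) = √(2 × 1.7 / 0.92) = 1.92 V.
V_SG = 0.38 + 1.92 = 2.3 V.

V_SG = 2.30 V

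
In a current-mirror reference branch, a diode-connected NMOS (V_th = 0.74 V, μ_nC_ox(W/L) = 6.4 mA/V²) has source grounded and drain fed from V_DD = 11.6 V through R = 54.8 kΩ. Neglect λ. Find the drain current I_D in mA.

With gate tied to drain, V_GS = V_DS ≥ V_GS − V_th, so the device is in saturation.
KCL at the drain: ½ k_n (V_GS − V_th)² = (V_DD − V_GS)/R.
Let x = V_GS − 0.74. Then 175 x² + x − 10.86 = 0, giving x = 0.246 V (positive root), so V_GS = 0.986 V.
I_D = (V_DD − V_GS)/R = (11.6 − 0.986) / 54.8 = 0.194 mA.

I_D = 0.194 mA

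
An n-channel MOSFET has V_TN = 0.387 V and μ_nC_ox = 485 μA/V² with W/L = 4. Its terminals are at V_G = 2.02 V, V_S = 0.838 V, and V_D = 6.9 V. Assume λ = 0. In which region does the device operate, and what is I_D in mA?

Saturation; I_D = 0.613 mA

V_GS = V_G − V_S = 2.02 − 0.838 = 1.18 V; V_DS = V_D − V_S = 6.9 − 0.838 = 6.06 V.
k_n = μ_nC_ox · (W/L) = 1.94 mA/V².
V_ov = V_GS − V_TN = 1.18 − 0.387 = 0.795 V.
Since V_DS = 6.06 V ≥ V_ov = 0.795 V, the device is in saturation.
I_D = ½ k_n V_ov² = 0.5 × 1.94 × 0.795² = 0.613 mA.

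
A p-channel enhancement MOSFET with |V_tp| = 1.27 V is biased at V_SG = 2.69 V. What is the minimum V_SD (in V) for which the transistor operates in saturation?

The boundary between triode and saturation is V_SD = V_SG − |V_tp| = V_ov.
V_ov = 2.69 − 1.27 = 1.42 V.

V_SD,sat = 1.42 V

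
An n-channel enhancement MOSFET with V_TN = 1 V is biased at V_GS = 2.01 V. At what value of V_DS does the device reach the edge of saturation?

The boundary between triode and saturation is V_DS = V_GS − V_TN = V_ov.
V_ov = 2.01 − 1 = 1.01 V.

V_DS,sat = 1.01 V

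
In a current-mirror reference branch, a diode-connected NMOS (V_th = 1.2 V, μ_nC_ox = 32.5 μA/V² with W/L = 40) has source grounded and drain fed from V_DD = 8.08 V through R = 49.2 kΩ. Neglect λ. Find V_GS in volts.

With gate tied to drain, V_GS = V_DS ≥ V_GS − V_th, so the device is in saturation.
k_n = μ_nC_ox · (W/L) = 1.3 mA/V².
KCL at the drain: ½ k_n (V_GS − V_th)² = (V_DD − V_GS)/R.
Let x = V_GS − 1.2. Then 32 x² + x − 6.88 = 0, giving x = 0.448 V (positive root), so V_GS = 1.65 V.
I_D = (V_DD − V_GS)/R = (8.08 − 1.65) / 49.2 = 0.131 mA.

V_GS = 1.65 V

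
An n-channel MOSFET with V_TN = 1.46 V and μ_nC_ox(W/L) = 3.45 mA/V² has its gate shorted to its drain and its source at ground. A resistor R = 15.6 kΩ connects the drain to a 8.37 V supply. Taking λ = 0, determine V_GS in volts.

With gate tied to drain, V_GS = V_DS ≥ V_GS − V_TN, so the device is in saturation.
KCL at the drain: ½ k_n (V_GS − V_TN)² = (V_DD − V_GS)/R.
Let x = V_GS − 1.46. Then 26.9 x² + x − 6.91 = 0, giving x = 0.488 V (positive root), so V_GS = 1.95 V.
I_D = (V_DD − V_GS)/R = (8.37 − 1.95) / 15.6 = 0.412 mA.

V_GS = 1.95 V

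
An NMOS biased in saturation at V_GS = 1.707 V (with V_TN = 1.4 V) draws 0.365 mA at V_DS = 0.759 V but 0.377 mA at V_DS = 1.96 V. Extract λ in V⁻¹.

λ = 0.0280 V⁻¹

With V_GS fixed, I_D ∝ (1 + λ V_DS) in saturation, so I_D2/I_D1 = (1 + λ V_DS2)/(1 + λ V_DS1).
0.377/0.365 = 1.033 = (1 + 1.96 λ)/(1 + 0.759 λ).
Solving: λ (I_D1 V_DS2 − I_D2 V_DS1) = I_D2 − I_D1, so λ = (0.377 − 0.365) / (0.365 × 1.96 − 0.377 × 0.759) = 0.012 / 0.429 = 0.028 V⁻¹.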